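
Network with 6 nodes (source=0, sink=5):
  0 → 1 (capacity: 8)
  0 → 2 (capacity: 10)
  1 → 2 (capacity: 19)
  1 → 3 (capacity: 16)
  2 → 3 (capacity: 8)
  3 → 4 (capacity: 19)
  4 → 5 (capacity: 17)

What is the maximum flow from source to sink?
Maximum flow = 16

Max flow: 16

Flow assignment:
  0 → 1: 8/8
  0 → 2: 8/10
  1 → 3: 8/16
  2 → 3: 8/8
  3 → 4: 16/19
  4 → 5: 16/17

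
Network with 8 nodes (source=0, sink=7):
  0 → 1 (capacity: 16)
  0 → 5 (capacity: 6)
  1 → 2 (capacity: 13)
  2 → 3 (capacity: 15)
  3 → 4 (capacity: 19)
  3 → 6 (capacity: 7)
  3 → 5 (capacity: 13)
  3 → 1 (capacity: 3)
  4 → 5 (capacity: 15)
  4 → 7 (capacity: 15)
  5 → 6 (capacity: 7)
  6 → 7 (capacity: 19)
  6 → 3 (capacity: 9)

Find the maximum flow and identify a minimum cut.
Max flow = 19, Min cut edges: (0,5), (1,2)

Maximum flow: 19
Minimum cut: (0,5), (1,2)
Partition: S = [0, 1], T = [2, 3, 4, 5, 6, 7]

Max-flow min-cut theorem verified: both equal 19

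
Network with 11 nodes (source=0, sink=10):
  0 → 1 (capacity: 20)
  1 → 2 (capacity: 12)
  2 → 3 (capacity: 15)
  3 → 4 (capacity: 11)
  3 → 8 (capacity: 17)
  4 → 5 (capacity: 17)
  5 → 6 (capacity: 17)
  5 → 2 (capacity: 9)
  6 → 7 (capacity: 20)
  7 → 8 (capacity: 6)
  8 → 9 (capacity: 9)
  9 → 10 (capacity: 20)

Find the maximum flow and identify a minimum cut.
Max flow = 9, Min cut edges: (8,9)

Maximum flow: 9
Minimum cut: (8,9)
Partition: S = [0, 1, 2, 3, 4, 5, 6, 7, 8], T = [9, 10]

Max-flow min-cut theorem verified: both equal 9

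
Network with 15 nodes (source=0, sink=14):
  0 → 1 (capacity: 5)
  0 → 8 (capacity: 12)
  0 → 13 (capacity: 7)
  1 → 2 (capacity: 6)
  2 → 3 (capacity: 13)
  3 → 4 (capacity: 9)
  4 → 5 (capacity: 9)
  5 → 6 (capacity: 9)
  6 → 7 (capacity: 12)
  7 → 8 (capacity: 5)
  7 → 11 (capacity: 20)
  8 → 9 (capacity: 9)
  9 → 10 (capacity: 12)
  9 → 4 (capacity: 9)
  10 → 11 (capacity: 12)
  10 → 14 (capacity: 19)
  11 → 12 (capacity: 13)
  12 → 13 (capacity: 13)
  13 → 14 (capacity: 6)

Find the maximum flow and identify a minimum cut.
Max flow = 15, Min cut edges: (8,9), (13,14)

Maximum flow: 15
Minimum cut: (8,9), (13,14)
Partition: S = [0, 1, 2, 3, 4, 5, 6, 7, 8, 11, 12, 13], T = [9, 10, 14]

Max-flow min-cut theorem verified: both equal 15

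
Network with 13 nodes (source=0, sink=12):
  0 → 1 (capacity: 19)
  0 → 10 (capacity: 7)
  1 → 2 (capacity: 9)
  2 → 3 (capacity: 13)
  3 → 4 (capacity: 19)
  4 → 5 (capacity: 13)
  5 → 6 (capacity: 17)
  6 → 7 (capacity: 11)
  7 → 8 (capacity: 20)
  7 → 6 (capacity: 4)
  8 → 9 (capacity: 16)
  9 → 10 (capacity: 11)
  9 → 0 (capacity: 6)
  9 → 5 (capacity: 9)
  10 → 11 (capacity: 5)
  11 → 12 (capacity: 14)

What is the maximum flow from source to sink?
Maximum flow = 5

Max flow: 5

Flow assignment:
  0 → 1: 9/19
  0 → 10: 2/7
  1 → 2: 9/9
  2 → 3: 9/13
  3 → 4: 9/19
  4 → 5: 9/13
  5 → 6: 9/17
  6 → 7: 9/11
  7 → 8: 9/20
  8 → 9: 9/16
  9 → 10: 3/11
  9 → 0: 6/6
  10 → 11: 5/5
  11 → 12: 5/14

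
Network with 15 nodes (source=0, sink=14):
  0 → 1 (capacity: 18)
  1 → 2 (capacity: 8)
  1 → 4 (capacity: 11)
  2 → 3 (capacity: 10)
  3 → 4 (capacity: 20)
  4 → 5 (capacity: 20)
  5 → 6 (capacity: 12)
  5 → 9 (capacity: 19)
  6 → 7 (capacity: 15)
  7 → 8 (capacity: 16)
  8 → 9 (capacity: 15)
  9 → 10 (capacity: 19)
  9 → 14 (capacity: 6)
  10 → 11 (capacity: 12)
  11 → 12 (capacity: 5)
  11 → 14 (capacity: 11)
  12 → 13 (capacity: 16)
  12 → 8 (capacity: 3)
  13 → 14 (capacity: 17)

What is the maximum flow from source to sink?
Maximum flow = 18

Max flow: 18

Flow assignment:
  0 → 1: 18/18
  1 → 2: 7/8
  1 → 4: 11/11
  2 → 3: 7/10
  3 → 4: 7/20
  4 → 5: 18/20
  5 → 9: 18/19
  9 → 10: 12/19
  9 → 14: 6/6
  10 → 11: 12/12
  11 → 12: 1/5
  11 → 14: 11/11
  12 → 13: 1/16
  13 → 14: 1/17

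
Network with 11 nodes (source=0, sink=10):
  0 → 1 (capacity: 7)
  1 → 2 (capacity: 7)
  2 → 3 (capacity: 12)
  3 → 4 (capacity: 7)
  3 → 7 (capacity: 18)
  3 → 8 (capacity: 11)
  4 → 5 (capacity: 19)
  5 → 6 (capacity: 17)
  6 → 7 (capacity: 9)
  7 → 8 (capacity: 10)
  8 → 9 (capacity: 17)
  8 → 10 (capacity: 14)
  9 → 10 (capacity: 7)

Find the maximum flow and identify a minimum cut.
Max flow = 7, Min cut edges: (1,2)

Maximum flow: 7
Minimum cut: (1,2)
Partition: S = [0, 1], T = [2, 3, 4, 5, 6, 7, 8, 9, 10]

Max-flow min-cut theorem verified: both equal 7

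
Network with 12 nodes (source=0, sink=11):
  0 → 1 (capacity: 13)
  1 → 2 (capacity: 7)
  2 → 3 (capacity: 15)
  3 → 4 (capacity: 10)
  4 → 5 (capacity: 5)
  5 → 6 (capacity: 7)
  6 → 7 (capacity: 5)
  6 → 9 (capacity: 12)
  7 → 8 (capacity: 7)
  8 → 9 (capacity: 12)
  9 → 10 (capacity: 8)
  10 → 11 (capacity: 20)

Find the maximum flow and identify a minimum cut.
Max flow = 5, Min cut edges: (4,5)

Maximum flow: 5
Minimum cut: (4,5)
Partition: S = [0, 1, 2, 3, 4], T = [5, 6, 7, 8, 9, 10, 11]

Max-flow min-cut theorem verified: both equal 5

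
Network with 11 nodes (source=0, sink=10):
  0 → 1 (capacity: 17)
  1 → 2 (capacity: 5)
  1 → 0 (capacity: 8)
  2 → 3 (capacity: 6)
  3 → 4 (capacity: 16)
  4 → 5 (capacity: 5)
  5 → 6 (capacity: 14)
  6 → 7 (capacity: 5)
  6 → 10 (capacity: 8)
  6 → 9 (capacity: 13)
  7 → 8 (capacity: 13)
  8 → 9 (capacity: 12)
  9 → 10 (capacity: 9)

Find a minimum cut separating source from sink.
Min cut value = 5, edges: (4,5)

Min cut value: 5
Partition: S = [0, 1, 2, 3, 4], T = [5, 6, 7, 8, 9, 10]
Cut edges: (4,5)

By max-flow min-cut theorem, max flow = min cut = 5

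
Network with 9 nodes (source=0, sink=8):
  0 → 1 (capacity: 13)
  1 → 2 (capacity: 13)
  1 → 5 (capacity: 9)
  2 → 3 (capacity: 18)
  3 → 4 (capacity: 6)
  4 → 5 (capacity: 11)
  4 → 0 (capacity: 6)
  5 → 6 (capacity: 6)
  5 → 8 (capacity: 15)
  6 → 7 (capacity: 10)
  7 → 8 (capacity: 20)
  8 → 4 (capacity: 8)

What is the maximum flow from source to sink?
Maximum flow = 13

Max flow: 13

Flow assignment:
  0 → 1: 13/13
  1 → 2: 4/13
  1 → 5: 9/9
  2 → 3: 4/18
  3 → 4: 4/6
  4 → 5: 4/11
  5 → 8: 13/15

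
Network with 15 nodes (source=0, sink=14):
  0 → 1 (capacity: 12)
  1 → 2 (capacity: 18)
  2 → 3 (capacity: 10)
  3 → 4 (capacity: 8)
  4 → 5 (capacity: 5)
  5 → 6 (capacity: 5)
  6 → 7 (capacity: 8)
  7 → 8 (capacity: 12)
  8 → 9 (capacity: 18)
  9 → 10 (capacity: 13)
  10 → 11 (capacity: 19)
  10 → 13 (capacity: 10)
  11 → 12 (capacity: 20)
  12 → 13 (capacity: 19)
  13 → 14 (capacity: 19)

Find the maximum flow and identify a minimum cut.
Max flow = 5, Min cut edges: (5,6)

Maximum flow: 5
Minimum cut: (5,6)
Partition: S = [0, 1, 2, 3, 4, 5], T = [6, 7, 8, 9, 10, 11, 12, 13, 14]

Max-flow min-cut theorem verified: both equal 5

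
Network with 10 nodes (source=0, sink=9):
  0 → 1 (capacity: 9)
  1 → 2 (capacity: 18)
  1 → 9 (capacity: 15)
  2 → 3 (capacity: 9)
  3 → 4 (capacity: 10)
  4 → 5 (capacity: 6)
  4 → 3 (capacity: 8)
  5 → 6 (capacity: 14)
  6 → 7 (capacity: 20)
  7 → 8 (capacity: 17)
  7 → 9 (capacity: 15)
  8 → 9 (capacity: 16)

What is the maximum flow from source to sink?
Maximum flow = 9

Max flow: 9

Flow assignment:
  0 → 1: 9/9
  1 → 9: 9/15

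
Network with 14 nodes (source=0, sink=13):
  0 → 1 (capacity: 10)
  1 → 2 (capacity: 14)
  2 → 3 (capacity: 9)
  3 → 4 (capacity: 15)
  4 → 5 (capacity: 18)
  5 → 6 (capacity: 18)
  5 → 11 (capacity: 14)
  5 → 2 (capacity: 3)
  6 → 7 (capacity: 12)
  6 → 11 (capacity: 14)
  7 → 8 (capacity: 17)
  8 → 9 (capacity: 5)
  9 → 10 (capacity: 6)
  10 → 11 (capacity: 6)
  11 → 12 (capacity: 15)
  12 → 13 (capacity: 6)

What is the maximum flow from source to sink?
Maximum flow = 6

Max flow: 6

Flow assignment:
  0 → 1: 6/10
  1 → 2: 6/14
  2 → 3: 9/9
  3 → 4: 9/15
  4 → 5: 9/18
  5 → 11: 6/14
  5 → 2: 3/3
  11 → 12: 6/15
  12 → 13: 6/6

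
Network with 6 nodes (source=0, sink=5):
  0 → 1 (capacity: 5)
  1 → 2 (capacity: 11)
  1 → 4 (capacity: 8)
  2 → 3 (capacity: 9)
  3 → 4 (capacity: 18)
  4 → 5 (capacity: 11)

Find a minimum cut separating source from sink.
Min cut value = 5, edges: (0,1)

Min cut value: 5
Partition: S = [0], T = [1, 2, 3, 4, 5]
Cut edges: (0,1)

By max-flow min-cut theorem, max flow = min cut = 5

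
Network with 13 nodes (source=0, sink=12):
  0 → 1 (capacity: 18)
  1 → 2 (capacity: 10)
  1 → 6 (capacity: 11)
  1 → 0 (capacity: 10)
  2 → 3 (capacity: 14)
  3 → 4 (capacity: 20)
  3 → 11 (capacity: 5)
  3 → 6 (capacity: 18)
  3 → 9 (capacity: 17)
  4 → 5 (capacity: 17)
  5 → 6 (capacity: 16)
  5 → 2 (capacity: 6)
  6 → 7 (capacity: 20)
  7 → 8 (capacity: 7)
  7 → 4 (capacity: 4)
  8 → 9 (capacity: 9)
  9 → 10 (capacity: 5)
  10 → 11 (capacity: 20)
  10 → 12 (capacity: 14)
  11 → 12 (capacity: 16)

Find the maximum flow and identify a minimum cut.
Max flow = 10, Min cut edges: (3,11), (9,10)

Maximum flow: 10
Minimum cut: (3,11), (9,10)
Partition: S = [0, 1, 2, 3, 4, 5, 6, 7, 8, 9], T = [10, 11, 12]

Max-flow min-cut theorem verified: both equal 10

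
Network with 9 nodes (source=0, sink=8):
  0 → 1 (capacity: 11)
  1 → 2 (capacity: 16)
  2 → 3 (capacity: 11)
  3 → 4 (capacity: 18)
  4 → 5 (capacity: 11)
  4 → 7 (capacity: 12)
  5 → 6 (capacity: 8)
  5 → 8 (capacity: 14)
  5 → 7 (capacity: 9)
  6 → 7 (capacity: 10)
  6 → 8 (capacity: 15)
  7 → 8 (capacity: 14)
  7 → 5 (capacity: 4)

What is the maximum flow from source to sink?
Maximum flow = 11

Max flow: 11

Flow assignment:
  0 → 1: 11/11
  1 → 2: 11/16
  2 → 3: 11/11
  3 → 4: 11/18
  4 → 5: 11/11
  5 → 8: 11/14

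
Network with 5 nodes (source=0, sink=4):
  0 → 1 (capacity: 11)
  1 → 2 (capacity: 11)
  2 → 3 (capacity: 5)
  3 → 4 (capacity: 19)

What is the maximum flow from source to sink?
Maximum flow = 5

Max flow: 5

Flow assignment:
  0 → 1: 5/11
  1 → 2: 5/11
  2 → 3: 5/5
  3 → 4: 5/19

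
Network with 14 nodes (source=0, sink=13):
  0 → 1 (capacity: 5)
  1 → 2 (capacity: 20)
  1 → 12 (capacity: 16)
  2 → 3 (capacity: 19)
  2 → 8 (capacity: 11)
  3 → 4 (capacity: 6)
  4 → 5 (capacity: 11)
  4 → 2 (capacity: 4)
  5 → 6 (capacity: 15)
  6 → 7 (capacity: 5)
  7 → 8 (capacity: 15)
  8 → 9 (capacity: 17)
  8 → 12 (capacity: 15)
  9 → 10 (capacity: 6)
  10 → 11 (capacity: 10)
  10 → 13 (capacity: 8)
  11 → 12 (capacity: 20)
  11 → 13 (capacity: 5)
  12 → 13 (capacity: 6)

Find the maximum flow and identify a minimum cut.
Max flow = 5, Min cut edges: (0,1)

Maximum flow: 5
Minimum cut: (0,1)
Partition: S = [0], T = [1, 2, 3, 4, 5, 6, 7, 8, 9, 10, 11, 12, 13]

Max-flow min-cut theorem verified: both equal 5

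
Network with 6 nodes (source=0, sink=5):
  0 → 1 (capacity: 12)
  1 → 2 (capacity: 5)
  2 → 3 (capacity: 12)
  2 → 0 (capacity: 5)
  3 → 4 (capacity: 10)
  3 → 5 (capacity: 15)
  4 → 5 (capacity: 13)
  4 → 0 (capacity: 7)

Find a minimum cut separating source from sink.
Min cut value = 5, edges: (1,2)

Min cut value: 5
Partition: S = [0, 1], T = [2, 3, 4, 5]
Cut edges: (1,2)

By max-flow min-cut theorem, max flow = min cut = 5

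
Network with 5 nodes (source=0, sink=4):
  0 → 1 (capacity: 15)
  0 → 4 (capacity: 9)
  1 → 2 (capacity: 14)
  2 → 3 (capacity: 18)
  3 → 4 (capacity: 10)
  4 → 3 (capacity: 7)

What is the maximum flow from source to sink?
Maximum flow = 19

Max flow: 19

Flow assignment:
  0 → 1: 10/15
  0 → 4: 9/9
  1 → 2: 10/14
  2 → 3: 10/18
  3 → 4: 10/10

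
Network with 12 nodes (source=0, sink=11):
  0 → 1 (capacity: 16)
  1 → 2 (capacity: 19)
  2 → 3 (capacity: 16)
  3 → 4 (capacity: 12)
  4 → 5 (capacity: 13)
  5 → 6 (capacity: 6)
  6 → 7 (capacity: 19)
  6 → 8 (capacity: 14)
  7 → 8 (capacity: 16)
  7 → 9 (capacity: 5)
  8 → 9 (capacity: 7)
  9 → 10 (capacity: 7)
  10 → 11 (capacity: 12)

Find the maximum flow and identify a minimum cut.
Max flow = 6, Min cut edges: (5,6)

Maximum flow: 6
Minimum cut: (5,6)
Partition: S = [0, 1, 2, 3, 4, 5], T = [6, 7, 8, 9, 10, 11]

Max-flow min-cut theorem verified: both equal 6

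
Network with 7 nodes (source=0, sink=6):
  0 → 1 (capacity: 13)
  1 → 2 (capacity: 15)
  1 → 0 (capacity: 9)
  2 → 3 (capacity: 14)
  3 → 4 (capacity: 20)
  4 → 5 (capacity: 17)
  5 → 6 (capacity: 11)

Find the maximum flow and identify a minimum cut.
Max flow = 11, Min cut edges: (5,6)

Maximum flow: 11
Minimum cut: (5,6)
Partition: S = [0, 1, 2, 3, 4, 5], T = [6]

Max-flow min-cut theorem verified: both equal 11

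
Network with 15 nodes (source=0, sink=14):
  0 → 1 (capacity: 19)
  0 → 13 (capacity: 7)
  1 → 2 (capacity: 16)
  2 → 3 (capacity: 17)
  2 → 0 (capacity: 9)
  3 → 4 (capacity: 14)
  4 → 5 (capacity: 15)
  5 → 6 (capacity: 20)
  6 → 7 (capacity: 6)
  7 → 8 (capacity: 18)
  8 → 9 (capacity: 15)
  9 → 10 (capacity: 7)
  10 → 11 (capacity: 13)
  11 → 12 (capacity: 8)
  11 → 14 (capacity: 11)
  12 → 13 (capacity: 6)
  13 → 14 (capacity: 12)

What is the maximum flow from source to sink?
Maximum flow = 13

Max flow: 13

Flow assignment:
  0 → 1: 15/19
  0 → 13: 7/7
  1 → 2: 15/16
  2 → 3: 6/17
  2 → 0: 9/9
  3 → 4: 6/14
  4 → 5: 6/15
  5 → 6: 6/20
  6 → 7: 6/6
  7 → 8: 6/18
  8 → 9: 6/15
  9 → 10: 6/7
  10 → 11: 6/13
  11 → 14: 6/11
  13 → 14: 7/12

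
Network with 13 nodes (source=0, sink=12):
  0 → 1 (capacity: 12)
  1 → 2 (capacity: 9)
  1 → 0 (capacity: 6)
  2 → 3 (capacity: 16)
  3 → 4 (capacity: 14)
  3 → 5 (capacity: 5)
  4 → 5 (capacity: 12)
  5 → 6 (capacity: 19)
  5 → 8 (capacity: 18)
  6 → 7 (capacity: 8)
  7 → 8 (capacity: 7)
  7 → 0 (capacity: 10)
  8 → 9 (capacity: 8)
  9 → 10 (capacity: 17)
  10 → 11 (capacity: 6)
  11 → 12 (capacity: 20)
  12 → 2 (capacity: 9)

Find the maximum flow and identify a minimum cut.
Max flow = 6, Min cut edges: (10,11)

Maximum flow: 6
Minimum cut: (10,11)
Partition: S = [0, 1, 2, 3, 4, 5, 6, 7, 8, 9, 10], T = [11, 12]

Max-flow min-cut theorem verified: both equal 6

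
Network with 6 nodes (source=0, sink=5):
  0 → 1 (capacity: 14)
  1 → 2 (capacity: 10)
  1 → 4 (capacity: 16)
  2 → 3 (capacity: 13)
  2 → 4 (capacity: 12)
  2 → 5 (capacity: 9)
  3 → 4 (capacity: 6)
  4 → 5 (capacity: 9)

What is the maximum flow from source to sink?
Maximum flow = 14

Max flow: 14

Flow assignment:
  0 → 1: 14/14
  1 → 2: 10/10
  1 → 4: 4/16
  2 → 4: 1/12
  2 → 5: 9/9
  4 → 5: 5/9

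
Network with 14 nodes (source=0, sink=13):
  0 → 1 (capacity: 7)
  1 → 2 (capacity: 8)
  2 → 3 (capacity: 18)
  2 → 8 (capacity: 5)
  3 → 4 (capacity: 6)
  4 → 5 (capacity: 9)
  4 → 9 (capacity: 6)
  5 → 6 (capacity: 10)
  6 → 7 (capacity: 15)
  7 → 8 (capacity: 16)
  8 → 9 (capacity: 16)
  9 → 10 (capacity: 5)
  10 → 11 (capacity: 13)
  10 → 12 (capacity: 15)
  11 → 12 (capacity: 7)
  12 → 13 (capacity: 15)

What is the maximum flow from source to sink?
Maximum flow = 5

Max flow: 5

Flow assignment:
  0 → 1: 5/7
  1 → 2: 5/8
  2 → 8: 5/5
  8 → 9: 5/16
  9 → 10: 5/5
  10 → 12: 5/15
  12 → 13: 5/15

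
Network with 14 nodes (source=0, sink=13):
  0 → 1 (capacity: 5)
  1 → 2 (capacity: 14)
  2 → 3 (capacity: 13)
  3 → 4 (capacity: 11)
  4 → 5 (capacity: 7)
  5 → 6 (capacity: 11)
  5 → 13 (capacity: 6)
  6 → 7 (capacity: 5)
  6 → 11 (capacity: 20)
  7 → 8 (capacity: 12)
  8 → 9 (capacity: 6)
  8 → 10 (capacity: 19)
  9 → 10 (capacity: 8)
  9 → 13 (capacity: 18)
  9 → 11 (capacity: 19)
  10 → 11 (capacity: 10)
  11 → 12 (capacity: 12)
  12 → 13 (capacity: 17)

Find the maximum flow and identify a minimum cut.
Max flow = 5, Min cut edges: (0,1)

Maximum flow: 5
Minimum cut: (0,1)
Partition: S = [0], T = [1, 2, 3, 4, 5, 6, 7, 8, 9, 10, 11, 12, 13]

Max-flow min-cut theorem verified: both equal 5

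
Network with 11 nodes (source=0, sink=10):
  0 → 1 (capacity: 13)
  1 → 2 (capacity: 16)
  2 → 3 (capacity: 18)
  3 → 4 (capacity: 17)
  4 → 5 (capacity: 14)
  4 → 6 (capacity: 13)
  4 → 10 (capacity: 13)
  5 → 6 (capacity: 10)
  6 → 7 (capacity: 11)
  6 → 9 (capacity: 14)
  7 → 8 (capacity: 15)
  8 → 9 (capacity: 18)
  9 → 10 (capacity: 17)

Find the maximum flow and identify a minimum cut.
Max flow = 13, Min cut edges: (0,1)

Maximum flow: 13
Minimum cut: (0,1)
Partition: S = [0], T = [1, 2, 3, 4, 5, 6, 7, 8, 9, 10]

Max-flow min-cut theorem verified: both equal 13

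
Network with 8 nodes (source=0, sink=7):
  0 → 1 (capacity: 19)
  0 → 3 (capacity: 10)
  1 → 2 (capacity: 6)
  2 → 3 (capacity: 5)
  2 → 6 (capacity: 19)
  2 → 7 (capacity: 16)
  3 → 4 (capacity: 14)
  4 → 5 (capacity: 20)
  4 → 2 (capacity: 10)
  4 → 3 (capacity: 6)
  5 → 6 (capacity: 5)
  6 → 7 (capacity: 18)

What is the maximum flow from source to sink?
Maximum flow = 16

Max flow: 16

Flow assignment:
  0 → 1: 6/19
  0 → 3: 10/10
  1 → 2: 6/6
  2 → 7: 16/16
  3 → 4: 10/14
  4 → 2: 10/10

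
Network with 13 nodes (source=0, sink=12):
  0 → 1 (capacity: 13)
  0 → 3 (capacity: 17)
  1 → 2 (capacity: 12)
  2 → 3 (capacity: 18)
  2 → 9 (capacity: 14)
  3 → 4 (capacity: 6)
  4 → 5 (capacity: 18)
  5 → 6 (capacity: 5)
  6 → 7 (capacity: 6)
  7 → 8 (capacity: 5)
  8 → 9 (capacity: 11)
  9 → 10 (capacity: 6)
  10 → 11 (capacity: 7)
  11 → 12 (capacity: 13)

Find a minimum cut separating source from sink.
Min cut value = 6, edges: (9,10)

Min cut value: 6
Partition: S = [0, 1, 2, 3, 4, 5, 6, 7, 8, 9], T = [10, 11, 12]
Cut edges: (9,10)

By max-flow min-cut theorem, max flow = min cut = 6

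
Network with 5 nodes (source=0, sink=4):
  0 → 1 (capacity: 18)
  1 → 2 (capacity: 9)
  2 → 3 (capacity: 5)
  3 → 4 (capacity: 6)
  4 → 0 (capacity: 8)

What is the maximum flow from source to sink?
Maximum flow = 5

Max flow: 5

Flow assignment:
  0 → 1: 5/18
  1 → 2: 5/9
  2 → 3: 5/5
  3 → 4: 5/6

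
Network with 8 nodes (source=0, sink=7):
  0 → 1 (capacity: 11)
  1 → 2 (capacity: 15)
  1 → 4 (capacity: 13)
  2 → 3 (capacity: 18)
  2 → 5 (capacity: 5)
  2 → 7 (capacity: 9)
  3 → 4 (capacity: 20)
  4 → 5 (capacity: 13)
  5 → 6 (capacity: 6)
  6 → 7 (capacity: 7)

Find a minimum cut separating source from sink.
Min cut value = 11, edges: (0,1)

Min cut value: 11
Partition: S = [0], T = [1, 2, 3, 4, 5, 6, 7]
Cut edges: (0,1)

By max-flow min-cut theorem, max flow = min cut = 11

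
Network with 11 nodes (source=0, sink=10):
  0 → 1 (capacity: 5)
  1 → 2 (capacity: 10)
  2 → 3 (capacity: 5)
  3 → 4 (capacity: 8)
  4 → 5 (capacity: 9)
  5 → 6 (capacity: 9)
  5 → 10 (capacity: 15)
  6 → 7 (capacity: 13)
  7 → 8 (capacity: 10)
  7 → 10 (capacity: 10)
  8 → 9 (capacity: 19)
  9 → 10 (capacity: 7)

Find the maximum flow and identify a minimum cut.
Max flow = 5, Min cut edges: (2,3)

Maximum flow: 5
Minimum cut: (2,3)
Partition: S = [0, 1, 2], T = [3, 4, 5, 6, 7, 8, 9, 10]

Max-flow min-cut theorem verified: both equal 5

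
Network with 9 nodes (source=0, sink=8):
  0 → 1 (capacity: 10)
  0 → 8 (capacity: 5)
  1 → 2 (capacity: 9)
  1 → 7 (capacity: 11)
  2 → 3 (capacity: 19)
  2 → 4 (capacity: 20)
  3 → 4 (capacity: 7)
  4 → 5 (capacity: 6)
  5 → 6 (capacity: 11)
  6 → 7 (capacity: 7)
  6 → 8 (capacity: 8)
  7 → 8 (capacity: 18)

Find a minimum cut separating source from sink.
Min cut value = 15, edges: (0,1), (0,8)

Min cut value: 15
Partition: S = [0], T = [1, 2, 3, 4, 5, 6, 7, 8]
Cut edges: (0,1), (0,8)

By max-flow min-cut theorem, max flow = min cut = 15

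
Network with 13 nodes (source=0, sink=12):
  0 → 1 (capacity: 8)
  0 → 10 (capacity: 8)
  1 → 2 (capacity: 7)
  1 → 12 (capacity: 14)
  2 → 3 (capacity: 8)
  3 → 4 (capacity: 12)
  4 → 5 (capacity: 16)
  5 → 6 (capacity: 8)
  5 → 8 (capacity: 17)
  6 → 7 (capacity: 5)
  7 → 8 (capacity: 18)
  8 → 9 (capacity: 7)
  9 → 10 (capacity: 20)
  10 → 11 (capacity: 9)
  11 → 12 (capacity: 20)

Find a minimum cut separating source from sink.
Min cut value = 16, edges: (0,1), (0,10)

Min cut value: 16
Partition: S = [0], T = [1, 2, 3, 4, 5, 6, 7, 8, 9, 10, 11, 12]
Cut edges: (0,1), (0,10)

By max-flow min-cut theorem, max flow = min cut = 16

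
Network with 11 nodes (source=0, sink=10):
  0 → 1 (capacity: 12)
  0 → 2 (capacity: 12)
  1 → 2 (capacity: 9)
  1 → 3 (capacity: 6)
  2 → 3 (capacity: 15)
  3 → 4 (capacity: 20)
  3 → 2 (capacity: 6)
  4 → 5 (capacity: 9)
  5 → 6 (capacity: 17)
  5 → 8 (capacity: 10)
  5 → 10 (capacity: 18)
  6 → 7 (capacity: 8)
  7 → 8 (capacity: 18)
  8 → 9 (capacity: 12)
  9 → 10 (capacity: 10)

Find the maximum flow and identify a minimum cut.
Max flow = 9, Min cut edges: (4,5)

Maximum flow: 9
Minimum cut: (4,5)
Partition: S = [0, 1, 2, 3, 4], T = [5, 6, 7, 8, 9, 10]

Max-flow min-cut theorem verified: both equal 9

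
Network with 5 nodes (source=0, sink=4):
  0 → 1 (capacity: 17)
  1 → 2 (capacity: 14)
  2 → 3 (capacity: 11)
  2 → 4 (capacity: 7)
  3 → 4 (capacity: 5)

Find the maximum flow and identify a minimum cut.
Max flow = 12, Min cut edges: (2,4), (3,4)

Maximum flow: 12
Minimum cut: (2,4), (3,4)
Partition: S = [0, 1, 2, 3], T = [4]

Max-flow min-cut theorem verified: both equal 12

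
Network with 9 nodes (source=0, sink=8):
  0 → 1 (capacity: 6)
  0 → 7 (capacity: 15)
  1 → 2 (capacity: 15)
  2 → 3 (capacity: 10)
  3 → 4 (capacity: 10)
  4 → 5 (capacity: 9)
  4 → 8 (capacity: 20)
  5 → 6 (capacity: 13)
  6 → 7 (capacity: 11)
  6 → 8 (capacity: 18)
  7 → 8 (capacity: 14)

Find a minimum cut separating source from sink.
Min cut value = 20, edges: (0,1), (7,8)

Min cut value: 20
Partition: S = [0, 7], T = [1, 2, 3, 4, 5, 6, 8]
Cut edges: (0,1), (7,8)

By max-flow min-cut theorem, max flow = min cut = 20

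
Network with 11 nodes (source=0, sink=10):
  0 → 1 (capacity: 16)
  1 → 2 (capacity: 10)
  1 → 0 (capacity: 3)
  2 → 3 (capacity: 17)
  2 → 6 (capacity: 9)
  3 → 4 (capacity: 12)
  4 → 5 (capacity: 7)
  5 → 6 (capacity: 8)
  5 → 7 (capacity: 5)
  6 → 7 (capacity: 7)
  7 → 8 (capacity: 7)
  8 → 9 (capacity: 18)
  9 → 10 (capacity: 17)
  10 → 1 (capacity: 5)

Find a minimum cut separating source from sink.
Min cut value = 7, edges: (7,8)

Min cut value: 7
Partition: S = [0, 1, 2, 3, 4, 5, 6, 7], T = [8, 9, 10]
Cut edges: (7,8)

By max-flow min-cut theorem, max flow = min cut = 7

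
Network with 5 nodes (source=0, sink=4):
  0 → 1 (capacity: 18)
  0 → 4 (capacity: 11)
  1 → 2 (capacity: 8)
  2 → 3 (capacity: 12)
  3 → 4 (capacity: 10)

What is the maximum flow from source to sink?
Maximum flow = 19

Max flow: 19

Flow assignment:
  0 → 1: 8/18
  0 → 4: 11/11
  1 → 2: 8/8
  2 → 3: 8/12
  3 → 4: 8/10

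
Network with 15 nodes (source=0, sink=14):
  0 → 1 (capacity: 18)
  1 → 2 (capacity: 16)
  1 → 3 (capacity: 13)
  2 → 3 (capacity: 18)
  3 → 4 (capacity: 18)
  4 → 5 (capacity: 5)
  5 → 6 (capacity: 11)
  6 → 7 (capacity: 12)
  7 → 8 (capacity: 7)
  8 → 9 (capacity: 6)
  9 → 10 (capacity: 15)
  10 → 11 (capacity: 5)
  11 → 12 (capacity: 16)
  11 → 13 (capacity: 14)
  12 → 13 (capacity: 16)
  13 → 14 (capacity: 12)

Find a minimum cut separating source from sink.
Min cut value = 5, edges: (10,11)

Min cut value: 5
Partition: S = [0, 1, 2, 3, 4, 5, 6, 7, 8, 9, 10], T = [11, 12, 13, 14]
Cut edges: (10,11)

By max-flow min-cut theorem, max flow = min cut = 5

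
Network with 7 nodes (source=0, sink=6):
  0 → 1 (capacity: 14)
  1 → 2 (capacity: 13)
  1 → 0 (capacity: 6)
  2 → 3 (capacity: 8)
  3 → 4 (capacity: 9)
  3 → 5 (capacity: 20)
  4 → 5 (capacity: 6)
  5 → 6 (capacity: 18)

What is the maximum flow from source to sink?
Maximum flow = 8

Max flow: 8

Flow assignment:
  0 → 1: 8/14
  1 → 2: 8/13
  2 → 3: 8/8
  3 → 5: 8/20
  5 → 6: 8/18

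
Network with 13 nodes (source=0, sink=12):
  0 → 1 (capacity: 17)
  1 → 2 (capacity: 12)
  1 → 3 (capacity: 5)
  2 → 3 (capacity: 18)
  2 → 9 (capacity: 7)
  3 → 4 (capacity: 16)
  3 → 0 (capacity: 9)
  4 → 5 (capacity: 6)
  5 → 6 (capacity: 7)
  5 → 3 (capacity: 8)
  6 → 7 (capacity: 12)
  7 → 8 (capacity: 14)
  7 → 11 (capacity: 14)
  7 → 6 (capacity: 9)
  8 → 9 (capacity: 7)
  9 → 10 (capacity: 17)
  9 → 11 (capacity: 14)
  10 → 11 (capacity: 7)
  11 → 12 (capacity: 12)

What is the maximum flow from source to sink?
Maximum flow = 12

Max flow: 12

Flow assignment:
  0 → 1: 17/17
  1 → 2: 12/12
  1 → 3: 5/5
  2 → 3: 5/18
  2 → 9: 7/7
  3 → 4: 6/16
  3 → 0: 5/9
  4 → 5: 6/6
  5 → 6: 5/7
  5 → 3: 1/8
  6 → 7: 5/12
  7 → 11: 5/14
  9 → 11: 7/14
  11 → 12: 12/12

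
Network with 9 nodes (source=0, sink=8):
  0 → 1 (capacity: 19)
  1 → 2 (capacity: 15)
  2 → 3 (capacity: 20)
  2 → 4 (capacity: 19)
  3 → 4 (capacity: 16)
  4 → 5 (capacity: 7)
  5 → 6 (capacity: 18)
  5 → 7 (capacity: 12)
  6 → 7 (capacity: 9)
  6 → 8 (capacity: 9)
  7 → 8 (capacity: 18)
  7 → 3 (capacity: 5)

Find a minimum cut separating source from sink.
Min cut value = 7, edges: (4,5)

Min cut value: 7
Partition: S = [0, 1, 2, 3, 4], T = [5, 6, 7, 8]
Cut edges: (4,5)

By max-flow min-cut theorem, max flow = min cut = 7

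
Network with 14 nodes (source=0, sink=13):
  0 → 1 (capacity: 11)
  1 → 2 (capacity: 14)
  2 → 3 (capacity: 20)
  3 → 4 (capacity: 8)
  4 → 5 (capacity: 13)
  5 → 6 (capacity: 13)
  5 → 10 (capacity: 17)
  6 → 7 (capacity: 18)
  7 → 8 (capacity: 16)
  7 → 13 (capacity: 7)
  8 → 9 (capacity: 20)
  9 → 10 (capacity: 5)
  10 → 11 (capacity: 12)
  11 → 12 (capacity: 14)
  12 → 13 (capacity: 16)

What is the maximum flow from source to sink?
Maximum flow = 8

Max flow: 8

Flow assignment:
  0 → 1: 8/11
  1 → 2: 8/14
  2 → 3: 8/20
  3 → 4: 8/8
  4 → 5: 8/13
  5 → 6: 7/13
  5 → 10: 1/17
  6 → 7: 7/18
  7 → 13: 7/7
  10 → 11: 1/12
  11 → 12: 1/14
  12 → 13: 1/16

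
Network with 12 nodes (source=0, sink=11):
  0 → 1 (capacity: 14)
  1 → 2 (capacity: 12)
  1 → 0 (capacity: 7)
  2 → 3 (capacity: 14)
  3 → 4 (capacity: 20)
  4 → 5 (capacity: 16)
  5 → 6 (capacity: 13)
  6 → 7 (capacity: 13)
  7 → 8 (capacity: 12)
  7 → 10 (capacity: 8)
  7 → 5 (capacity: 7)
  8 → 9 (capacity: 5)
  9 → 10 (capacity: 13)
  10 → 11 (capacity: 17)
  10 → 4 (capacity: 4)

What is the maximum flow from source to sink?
Maximum flow = 12

Max flow: 12

Flow assignment:
  0 → 1: 12/14
  1 → 2: 12/12
  2 → 3: 12/14
  3 → 4: 12/20
  4 → 5: 12/16
  5 → 6: 12/13
  6 → 7: 12/13
  7 → 8: 4/12
  7 → 10: 8/8
  8 → 9: 4/5
  9 → 10: 4/13
  10 → 11: 12/17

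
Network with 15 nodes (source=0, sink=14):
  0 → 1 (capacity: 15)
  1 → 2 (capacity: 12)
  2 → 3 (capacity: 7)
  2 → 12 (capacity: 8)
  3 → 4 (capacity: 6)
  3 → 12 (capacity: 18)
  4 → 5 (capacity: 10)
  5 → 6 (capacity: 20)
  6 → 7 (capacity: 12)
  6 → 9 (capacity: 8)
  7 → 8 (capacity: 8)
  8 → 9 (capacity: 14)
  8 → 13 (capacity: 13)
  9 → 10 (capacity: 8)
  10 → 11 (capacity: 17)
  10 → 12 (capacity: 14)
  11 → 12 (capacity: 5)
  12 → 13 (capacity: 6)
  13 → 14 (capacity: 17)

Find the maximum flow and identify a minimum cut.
Max flow = 12, Min cut edges: (3,4), (12,13)

Maximum flow: 12
Minimum cut: (3,4), (12,13)
Partition: S = [0, 1, 2, 3, 9, 10, 11, 12], T = [4, 5, 6, 7, 8, 13, 14]

Max-flow min-cut theorem verified: both equal 12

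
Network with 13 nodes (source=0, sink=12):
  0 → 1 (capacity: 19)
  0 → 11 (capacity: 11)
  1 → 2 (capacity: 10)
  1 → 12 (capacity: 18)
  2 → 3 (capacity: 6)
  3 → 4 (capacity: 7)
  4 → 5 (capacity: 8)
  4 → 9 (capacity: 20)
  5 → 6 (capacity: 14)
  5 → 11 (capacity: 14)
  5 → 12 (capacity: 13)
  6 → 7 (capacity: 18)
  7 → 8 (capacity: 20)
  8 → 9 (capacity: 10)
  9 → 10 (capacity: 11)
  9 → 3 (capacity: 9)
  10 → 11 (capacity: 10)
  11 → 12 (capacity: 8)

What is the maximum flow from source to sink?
Maximum flow = 27

Max flow: 27

Flow assignment:
  0 → 1: 19/19
  0 → 11: 8/11
  1 → 2: 1/10
  1 → 12: 18/18
  2 → 3: 1/6
  3 → 4: 1/7
  4 → 5: 1/8
  5 → 12: 1/13
  11 → 12: 8/8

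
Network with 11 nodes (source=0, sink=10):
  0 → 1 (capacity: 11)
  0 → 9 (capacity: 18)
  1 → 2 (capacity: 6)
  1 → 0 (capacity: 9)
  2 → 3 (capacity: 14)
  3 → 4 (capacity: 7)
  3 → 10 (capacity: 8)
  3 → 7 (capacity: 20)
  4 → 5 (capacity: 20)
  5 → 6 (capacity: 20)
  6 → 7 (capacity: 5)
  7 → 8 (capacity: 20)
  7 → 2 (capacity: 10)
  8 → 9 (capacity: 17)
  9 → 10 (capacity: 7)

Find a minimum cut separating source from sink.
Min cut value = 13, edges: (1,2), (9,10)

Min cut value: 13
Partition: S = [0, 1, 8, 9], T = [2, 3, 4, 5, 6, 7, 10]
Cut edges: (1,2), (9,10)

By max-flow min-cut theorem, max flow = min cut = 13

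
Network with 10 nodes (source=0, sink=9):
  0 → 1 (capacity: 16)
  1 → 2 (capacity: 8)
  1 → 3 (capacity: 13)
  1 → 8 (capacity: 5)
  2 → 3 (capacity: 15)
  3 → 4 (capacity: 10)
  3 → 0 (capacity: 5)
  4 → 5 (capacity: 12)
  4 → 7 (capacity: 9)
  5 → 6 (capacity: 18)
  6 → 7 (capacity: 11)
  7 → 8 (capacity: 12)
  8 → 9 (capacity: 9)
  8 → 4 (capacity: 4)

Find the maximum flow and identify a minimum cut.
Max flow = 9, Min cut edges: (8,9)

Maximum flow: 9
Minimum cut: (8,9)
Partition: S = [0, 1, 2, 3, 4, 5, 6, 7, 8], T = [9]

Max-flow min-cut theorem verified: both equal 9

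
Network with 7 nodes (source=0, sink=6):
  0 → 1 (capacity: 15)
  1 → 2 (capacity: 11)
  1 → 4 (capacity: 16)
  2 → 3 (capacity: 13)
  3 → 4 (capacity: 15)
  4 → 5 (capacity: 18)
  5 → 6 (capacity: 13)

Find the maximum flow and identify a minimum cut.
Max flow = 13, Min cut edges: (5,6)

Maximum flow: 13
Minimum cut: (5,6)
Partition: S = [0, 1, 2, 3, 4, 5], T = [6]

Max-flow min-cut theorem verified: both equal 13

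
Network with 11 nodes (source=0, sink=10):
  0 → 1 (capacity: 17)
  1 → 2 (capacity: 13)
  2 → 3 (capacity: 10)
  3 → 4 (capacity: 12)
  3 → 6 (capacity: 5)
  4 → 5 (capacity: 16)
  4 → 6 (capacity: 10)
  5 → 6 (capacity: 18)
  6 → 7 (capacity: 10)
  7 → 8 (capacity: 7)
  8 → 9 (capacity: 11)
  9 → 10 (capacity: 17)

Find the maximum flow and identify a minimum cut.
Max flow = 7, Min cut edges: (7,8)

Maximum flow: 7
Minimum cut: (7,8)
Partition: S = [0, 1, 2, 3, 4, 5, 6, 7], T = [8, 9, 10]

Max-flow min-cut theorem verified: both equal 7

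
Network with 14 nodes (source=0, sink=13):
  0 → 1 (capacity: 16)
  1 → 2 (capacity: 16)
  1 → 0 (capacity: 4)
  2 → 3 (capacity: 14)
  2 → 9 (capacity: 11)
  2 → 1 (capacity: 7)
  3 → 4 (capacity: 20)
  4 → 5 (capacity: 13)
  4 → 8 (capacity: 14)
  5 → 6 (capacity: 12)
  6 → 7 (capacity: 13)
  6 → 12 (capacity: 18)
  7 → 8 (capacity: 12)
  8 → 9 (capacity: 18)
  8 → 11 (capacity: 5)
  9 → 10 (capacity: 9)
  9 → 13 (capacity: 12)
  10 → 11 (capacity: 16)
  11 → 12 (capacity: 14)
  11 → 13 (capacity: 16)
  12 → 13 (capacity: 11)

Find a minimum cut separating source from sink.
Min cut value = 16, edges: (1,2)

Min cut value: 16
Partition: S = [0, 1], T = [2, 3, 4, 5, 6, 7, 8, 9, 10, 11, 12, 13]
Cut edges: (1,2)

By max-flow min-cut theorem, max flow = min cut = 16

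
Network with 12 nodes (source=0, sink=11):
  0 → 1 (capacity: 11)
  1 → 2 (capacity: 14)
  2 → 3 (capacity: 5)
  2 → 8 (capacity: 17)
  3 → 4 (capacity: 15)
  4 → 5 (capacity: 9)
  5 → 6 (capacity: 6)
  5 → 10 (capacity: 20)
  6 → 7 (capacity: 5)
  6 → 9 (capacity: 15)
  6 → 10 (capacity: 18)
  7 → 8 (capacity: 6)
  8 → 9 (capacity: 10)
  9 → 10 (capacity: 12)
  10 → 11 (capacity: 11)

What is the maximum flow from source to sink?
Maximum flow = 11

Max flow: 11

Flow assignment:
  0 → 1: 11/11
  1 → 2: 11/14
  2 → 3: 1/5
  2 → 8: 10/17
  3 → 4: 1/15
  4 → 5: 1/9
  5 → 10: 1/20
  8 → 9: 10/10
  9 → 10: 10/12
  10 → 11: 11/11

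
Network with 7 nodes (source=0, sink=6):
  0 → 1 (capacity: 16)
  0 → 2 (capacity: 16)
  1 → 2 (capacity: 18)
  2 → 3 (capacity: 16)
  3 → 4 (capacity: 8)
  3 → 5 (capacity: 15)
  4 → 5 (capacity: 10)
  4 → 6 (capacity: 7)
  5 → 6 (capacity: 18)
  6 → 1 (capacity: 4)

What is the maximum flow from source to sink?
Maximum flow = 16

Max flow: 16

Flow assignment:
  0 → 2: 16/16
  2 → 3: 16/16
  3 → 4: 8/8
  3 → 5: 8/15
  4 → 5: 1/10
  4 → 6: 7/7
  5 → 6: 9/18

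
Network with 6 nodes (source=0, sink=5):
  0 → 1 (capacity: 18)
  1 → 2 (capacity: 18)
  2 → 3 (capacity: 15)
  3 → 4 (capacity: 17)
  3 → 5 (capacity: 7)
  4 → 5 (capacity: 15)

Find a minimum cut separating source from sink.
Min cut value = 15, edges: (2,3)

Min cut value: 15
Partition: S = [0, 1, 2], T = [3, 4, 5]
Cut edges: (2,3)

By max-flow min-cut theorem, max flow = min cut = 15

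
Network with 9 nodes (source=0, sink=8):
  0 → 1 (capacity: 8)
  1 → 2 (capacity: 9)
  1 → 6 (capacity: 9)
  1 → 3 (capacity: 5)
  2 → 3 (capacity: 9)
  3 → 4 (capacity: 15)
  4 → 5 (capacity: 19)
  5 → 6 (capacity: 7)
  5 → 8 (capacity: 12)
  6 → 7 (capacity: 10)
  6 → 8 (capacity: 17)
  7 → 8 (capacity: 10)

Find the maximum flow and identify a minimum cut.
Max flow = 8, Min cut edges: (0,1)

Maximum flow: 8
Minimum cut: (0,1)
Partition: S = [0], T = [1, 2, 3, 4, 5, 6, 7, 8]

Max-flow min-cut theorem verified: both equal 8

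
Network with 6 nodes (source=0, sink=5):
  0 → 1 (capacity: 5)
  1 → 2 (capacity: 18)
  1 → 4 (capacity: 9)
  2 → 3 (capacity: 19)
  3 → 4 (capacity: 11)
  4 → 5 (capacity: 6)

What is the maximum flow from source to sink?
Maximum flow = 5

Max flow: 5

Flow assignment:
  0 → 1: 5/5
  1 → 4: 5/9
  4 → 5: 5/6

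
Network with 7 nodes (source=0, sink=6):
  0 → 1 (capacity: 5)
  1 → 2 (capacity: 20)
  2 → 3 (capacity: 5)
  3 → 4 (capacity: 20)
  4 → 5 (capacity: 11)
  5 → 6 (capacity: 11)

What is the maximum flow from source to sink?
Maximum flow = 5

Max flow: 5

Flow assignment:
  0 → 1: 5/5
  1 → 2: 5/20
  2 → 3: 5/5
  3 → 4: 5/20
  4 → 5: 5/11
  5 → 6: 5/11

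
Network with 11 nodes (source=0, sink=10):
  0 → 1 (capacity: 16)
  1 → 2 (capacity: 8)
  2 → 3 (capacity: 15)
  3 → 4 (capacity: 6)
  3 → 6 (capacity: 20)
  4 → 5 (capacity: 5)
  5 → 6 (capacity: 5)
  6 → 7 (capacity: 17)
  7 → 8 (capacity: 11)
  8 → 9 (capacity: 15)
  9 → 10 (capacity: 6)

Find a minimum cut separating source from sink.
Min cut value = 6, edges: (9,10)

Min cut value: 6
Partition: S = [0, 1, 2, 3, 4, 5, 6, 7, 8, 9], T = [10]
Cut edges: (9,10)

By max-flow min-cut theorem, max flow = min cut = 6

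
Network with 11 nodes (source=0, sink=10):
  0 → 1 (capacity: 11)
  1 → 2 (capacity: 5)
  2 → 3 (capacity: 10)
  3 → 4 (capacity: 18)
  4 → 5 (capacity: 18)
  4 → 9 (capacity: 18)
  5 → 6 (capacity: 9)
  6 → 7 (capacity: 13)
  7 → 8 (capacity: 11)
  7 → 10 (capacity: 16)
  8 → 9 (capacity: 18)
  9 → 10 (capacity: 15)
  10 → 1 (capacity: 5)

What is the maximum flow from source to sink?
Maximum flow = 5

Max flow: 5

Flow assignment:
  0 → 1: 5/11
  1 → 2: 5/5
  2 → 3: 5/10
  3 → 4: 5/18
  4 → 9: 5/18
  9 → 10: 5/15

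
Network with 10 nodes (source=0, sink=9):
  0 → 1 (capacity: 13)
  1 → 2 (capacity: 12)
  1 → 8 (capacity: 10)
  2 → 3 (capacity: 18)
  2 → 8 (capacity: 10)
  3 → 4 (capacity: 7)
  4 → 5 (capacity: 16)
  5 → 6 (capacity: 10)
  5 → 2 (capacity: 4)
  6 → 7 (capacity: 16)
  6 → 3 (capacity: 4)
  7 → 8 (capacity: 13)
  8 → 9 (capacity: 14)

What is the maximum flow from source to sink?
Maximum flow = 13

Max flow: 13

Flow assignment:
  0 → 1: 13/13
  1 → 2: 3/12
  1 → 8: 10/10
  2 → 8: 3/10
  8 → 9: 13/14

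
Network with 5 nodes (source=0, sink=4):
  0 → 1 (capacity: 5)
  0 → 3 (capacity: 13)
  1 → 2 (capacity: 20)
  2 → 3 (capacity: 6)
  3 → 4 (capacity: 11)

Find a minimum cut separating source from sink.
Min cut value = 11, edges: (3,4)

Min cut value: 11
Partition: S = [0, 1, 2, 3], T = [4]
Cut edges: (3,4)

By max-flow min-cut theorem, max flow = min cut = 11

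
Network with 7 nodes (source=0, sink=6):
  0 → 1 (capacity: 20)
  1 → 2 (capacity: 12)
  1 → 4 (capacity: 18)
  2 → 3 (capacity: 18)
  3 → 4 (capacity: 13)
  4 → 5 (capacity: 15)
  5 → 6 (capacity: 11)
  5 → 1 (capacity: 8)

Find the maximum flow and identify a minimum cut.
Max flow = 11, Min cut edges: (5,6)

Maximum flow: 11
Minimum cut: (5,6)
Partition: S = [0, 1, 2, 3, 4, 5], T = [6]

Max-flow min-cut theorem verified: both equal 11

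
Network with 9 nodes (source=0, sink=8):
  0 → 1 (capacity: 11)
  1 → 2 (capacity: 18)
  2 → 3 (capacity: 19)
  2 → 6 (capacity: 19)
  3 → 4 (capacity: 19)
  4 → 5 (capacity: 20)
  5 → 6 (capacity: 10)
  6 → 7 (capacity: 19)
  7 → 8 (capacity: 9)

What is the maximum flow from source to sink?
Maximum flow = 9

Max flow: 9

Flow assignment:
  0 → 1: 9/11
  1 → 2: 9/18
  2 → 6: 9/19
  6 → 7: 9/19
  7 → 8: 9/9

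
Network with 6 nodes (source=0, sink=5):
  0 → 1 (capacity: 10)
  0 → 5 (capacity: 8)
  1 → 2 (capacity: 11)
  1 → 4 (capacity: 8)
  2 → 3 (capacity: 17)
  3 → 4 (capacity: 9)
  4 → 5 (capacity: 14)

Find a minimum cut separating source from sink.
Min cut value = 18, edges: (0,1), (0,5)

Min cut value: 18
Partition: S = [0], T = [1, 2, 3, 4, 5]
Cut edges: (0,1), (0,5)

By max-flow min-cut theorem, max flow = min cut = 18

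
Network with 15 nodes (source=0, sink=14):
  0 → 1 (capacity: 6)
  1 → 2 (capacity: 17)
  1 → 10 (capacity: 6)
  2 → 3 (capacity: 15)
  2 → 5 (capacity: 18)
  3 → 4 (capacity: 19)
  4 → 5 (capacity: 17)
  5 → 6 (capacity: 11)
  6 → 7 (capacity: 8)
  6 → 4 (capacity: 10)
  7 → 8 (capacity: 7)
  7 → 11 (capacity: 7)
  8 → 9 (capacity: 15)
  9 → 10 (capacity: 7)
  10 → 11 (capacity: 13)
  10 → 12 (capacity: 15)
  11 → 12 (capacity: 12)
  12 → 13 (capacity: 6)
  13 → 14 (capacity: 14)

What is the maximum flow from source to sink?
Maximum flow = 6

Max flow: 6

Flow assignment:
  0 → 1: 6/6
  1 → 10: 6/6
  10 → 12: 6/15
  12 → 13: 6/6
  13 → 14: 6/14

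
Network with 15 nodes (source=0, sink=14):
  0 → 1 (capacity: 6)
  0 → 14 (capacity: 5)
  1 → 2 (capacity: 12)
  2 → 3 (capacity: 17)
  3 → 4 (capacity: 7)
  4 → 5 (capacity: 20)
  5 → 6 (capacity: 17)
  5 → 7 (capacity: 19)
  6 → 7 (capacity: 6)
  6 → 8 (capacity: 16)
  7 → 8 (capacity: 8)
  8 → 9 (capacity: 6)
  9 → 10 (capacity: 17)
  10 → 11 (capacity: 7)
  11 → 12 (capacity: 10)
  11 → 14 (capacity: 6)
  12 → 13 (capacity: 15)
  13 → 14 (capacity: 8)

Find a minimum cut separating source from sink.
Min cut value = 11, edges: (0,14), (8,9)

Min cut value: 11
Partition: S = [0, 1, 2, 3, 4, 5, 6, 7, 8], T = [9, 10, 11, 12, 13, 14]
Cut edges: (0,14), (8,9)

By max-flow min-cut theorem, max flow = min cut = 11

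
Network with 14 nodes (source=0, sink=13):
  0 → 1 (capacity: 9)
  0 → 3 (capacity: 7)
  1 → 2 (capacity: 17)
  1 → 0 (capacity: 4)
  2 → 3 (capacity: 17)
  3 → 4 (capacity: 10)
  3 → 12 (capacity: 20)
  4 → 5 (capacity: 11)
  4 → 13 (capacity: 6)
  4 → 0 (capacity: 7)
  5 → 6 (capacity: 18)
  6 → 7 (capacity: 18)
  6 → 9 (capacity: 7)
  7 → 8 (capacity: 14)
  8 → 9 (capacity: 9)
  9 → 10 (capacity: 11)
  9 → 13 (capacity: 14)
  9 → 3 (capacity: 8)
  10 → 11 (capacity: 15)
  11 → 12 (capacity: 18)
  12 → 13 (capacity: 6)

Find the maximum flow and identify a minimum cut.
Max flow = 16, Min cut edges: (3,4), (12,13)

Maximum flow: 16
Minimum cut: (3,4), (12,13)
Partition: S = [0, 1, 2, 3, 10, 11, 12], T = [4, 5, 6, 7, 8, 9, 13]

Max-flow min-cut theorem verified: both equal 16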